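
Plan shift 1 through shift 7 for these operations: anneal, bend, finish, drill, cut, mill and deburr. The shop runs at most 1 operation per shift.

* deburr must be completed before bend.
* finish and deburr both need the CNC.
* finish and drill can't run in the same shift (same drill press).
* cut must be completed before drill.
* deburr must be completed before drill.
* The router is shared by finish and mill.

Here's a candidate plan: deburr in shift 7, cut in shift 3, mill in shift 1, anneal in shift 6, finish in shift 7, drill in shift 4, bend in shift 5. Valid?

The router is shared by finish and mill — holds.
The shop runs at most 1 operation per shift — violated.
deburr must be completed before drill — violated.
finish and drill can't run in the same shift (same drill press) — holds.
deburr must be completed before bend — violated.
finish and deburr both need the CNC — violated.
cut must be completed before drill — holds.

Invalid. finish and deburr both need the CNC.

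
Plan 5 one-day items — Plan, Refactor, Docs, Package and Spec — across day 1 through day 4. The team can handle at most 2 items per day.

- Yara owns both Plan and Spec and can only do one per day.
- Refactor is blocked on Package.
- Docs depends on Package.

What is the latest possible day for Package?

Downstream work caps Package at day 3.
Package at day 3 is achievable: Spec -> day 2, Refactor -> day 4, Plan -> day 1, Package -> day 3, Docs -> day 4.

day 3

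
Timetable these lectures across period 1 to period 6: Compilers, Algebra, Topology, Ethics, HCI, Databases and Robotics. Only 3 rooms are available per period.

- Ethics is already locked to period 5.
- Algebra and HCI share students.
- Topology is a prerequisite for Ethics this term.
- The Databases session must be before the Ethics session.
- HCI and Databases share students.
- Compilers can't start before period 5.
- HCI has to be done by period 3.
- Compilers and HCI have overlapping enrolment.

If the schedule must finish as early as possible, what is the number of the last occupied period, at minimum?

The precedence chain requires at least 2 distinct periods.
With at most 3 per period and 7 lectures, at least 3 periods are needed.
Compilers can't be placed before period 5, so the schedule must run through at least period 5.
5 works (last occupied period: period 5): for example Topology=period 1, Ethics=period 5, Compilers=period 5, Robotics=period 1, Algebra=period 2, HCI=period 1, Databases=period 2.

period 5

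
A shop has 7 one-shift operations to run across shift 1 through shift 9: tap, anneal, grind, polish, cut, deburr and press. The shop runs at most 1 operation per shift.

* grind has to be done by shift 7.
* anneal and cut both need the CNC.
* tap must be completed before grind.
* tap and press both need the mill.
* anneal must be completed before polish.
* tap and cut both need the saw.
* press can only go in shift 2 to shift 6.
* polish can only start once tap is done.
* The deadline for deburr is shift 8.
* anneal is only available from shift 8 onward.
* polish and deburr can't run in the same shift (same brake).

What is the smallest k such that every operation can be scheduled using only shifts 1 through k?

9 shifts

The precedence chain requires at least 2 distinct shifts.
With at most 1 per shift and 7 operations, at least 7 shifts are needed.
Propagating the time windows through the other constraints, polish can't land before shift 9, so the schedule must run through at least shift 9.
9 works (last occupied shift: shift 9): for example anneal -> shift 8, tap -> shift 1, grind -> shift 3, deburr -> shift 4, polish -> shift 9, cut -> shift 5, press -> shift 2.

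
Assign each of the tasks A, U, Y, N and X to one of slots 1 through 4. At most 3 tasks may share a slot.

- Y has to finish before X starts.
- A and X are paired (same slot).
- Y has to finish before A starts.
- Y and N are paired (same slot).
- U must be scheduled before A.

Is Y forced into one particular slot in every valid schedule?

No

Y can be 1 (e.g. A -> 2; U -> 1; N -> 1; X -> 2; Y -> 1) or 2 (e.g. A=3; Y=2; X=3; U=1; N=2).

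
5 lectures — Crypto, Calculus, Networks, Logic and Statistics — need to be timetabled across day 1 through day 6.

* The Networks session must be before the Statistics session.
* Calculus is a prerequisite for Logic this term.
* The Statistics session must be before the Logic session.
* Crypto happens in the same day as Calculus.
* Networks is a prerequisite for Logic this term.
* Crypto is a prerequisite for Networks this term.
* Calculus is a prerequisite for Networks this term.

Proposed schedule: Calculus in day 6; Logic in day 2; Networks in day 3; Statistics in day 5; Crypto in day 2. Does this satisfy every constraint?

Crypto is a prerequisite for Networks this term — holds.
The Networks session must be before the Statistics session — holds.
Calculus is a prerequisite for Networks this term — violated.
Calculus is a prerequisite for Logic this term — violated.
Networks is a prerequisite for Logic this term — violated.
Crypto happens in the same day as Calculus — violated.
The Statistics session must be before the Logic session — violated.

Invalid. Calculus is a prerequisite for Logic this term.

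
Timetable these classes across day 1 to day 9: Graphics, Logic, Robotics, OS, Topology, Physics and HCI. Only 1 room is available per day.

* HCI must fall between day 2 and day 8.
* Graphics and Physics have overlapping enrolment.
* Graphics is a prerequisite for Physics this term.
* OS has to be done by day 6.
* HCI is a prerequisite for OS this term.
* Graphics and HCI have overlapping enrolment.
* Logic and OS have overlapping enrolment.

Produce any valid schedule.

Physics in day 4, Logic in day 5, Robotics in day 6, OS in day 3, Topology in day 7, HCI in day 2, Graphics in day 1

Checking: Graphics(day 1) before Physics(day 4); HCI(day 2) before OS(day 3); Graphics(day 1) != Physics(day 4); Logic(day 5) != OS(day 3); Graphics(day 1) != HCI(day 2); HCI=day 2 in [day 2,day 8]; OS=day 3 in [day 1,day 6]; max 1 per day (cap 1).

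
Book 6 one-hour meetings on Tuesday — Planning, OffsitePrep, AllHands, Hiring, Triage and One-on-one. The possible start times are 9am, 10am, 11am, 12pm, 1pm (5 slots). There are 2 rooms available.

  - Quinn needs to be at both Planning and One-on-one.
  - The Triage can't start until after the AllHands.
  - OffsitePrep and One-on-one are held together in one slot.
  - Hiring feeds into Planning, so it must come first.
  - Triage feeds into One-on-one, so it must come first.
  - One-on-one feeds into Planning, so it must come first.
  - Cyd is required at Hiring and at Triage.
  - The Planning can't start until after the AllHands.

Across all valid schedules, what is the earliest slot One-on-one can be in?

Precedence pushes One-on-one to at least 11am; downstream work caps One-on-one at 12pm.
One-on-one at 11am is achievable: One-on-one -> 11am; OffsitePrep -> 11am; AllHands -> 9am; Planning -> 12pm; Hiring -> 9am; Triage -> 10am.

11am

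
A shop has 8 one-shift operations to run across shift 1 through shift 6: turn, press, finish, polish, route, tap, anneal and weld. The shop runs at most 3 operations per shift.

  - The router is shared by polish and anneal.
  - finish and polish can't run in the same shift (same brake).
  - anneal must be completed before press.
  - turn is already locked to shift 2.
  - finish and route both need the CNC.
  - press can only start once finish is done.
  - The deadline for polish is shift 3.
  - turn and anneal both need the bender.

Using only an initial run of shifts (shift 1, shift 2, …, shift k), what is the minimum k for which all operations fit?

The precedence chain requires at least 2 distinct shifts.
With at most 3 per shift and 8 operations, at least 3 shifts are needed.
3 works (last occupied shift: shift 3): for example finish in shift 1; tap in shift 1; anneal in shift 1; route in shift 3; polish in shift 2; turn in shift 2; press in shift 2; weld in shift 3.

3 shifts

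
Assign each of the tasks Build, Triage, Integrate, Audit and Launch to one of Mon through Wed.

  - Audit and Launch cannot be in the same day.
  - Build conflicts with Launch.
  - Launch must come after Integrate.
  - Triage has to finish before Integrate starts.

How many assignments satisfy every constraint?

4

Enumerating: Audit=Mon, Build=Mon, Launch=Wed, Triage=Mon, Integrate=Tue | Triage -> Mon; Launch -> Wed; Integrate -> Tue; Audit -> Tue; Build -> Mon | Integrate=Tue, Audit=Mon, Build=Tue, Launch=Wed, Triage=Mon | Build -> Tue, Audit -> Tue, Integrate -> Tue, Triage -> Mon, Launch -> Wed.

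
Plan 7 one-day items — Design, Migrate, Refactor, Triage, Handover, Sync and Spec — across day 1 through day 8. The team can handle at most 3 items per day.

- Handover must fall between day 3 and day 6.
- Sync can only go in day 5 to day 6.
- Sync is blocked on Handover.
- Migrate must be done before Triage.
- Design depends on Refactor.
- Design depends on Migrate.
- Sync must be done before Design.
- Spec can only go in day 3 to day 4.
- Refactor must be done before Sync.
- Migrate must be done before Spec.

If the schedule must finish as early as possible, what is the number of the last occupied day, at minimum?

day 6

The precedence chain requires at least 3 distinct days.
With at most 3 per day and 7 tasks, at least 3 days are needed.
Propagating the time windows through the other constraints, Design can't land before day 6, so the schedule must run through at least day 6.
6 works (last occupied day: day 6): for example Triage -> day 2, Design -> day 6, Refactor -> day 1, Spec -> day 3, Migrate -> day 1, Handover -> day 3, Sync -> day 5.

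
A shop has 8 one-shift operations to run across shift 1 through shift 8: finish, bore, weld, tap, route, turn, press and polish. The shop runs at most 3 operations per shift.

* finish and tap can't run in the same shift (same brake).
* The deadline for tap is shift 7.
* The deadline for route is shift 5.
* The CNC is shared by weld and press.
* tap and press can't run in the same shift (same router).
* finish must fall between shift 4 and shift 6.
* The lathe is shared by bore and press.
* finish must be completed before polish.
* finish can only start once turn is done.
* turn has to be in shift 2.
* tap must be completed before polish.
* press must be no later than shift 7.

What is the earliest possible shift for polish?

shift 5

Precedence pushes polish to at least shift 5.
polish at shift 5 is achievable: polish -> shift 5, bore -> shift 1, press -> shift 2, tap -> shift 1, weld -> shift 3, finish -> shift 4, turn -> shift 2, route -> shift 1.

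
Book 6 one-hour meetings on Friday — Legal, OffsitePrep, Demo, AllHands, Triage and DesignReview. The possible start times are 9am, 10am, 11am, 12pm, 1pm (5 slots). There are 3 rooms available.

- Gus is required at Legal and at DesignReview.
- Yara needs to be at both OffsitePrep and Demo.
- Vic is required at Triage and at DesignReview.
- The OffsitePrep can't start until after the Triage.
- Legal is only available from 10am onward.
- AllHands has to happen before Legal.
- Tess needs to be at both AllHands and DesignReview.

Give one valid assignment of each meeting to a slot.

Triage in 9am; Legal in 10am; Demo in 9am; DesignReview in 11am; OffsitePrep in 10am; AllHands in 9am

Checking: AllHands(9am) before Legal(10am); Triage(9am) before OffsitePrep(10am); AllHands(9am) != DesignReview(11am); Triage(9am) != DesignReview(11am); Legal(10am) != DesignReview(11am); OffsitePrep(10am) != Demo(9am); Legal=10am in [10am,1pm]; max 3 per slot (cap 3).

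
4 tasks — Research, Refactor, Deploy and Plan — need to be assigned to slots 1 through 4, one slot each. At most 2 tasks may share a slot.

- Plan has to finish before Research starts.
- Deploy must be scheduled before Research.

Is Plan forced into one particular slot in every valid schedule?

No

Plan can be 1 (e.g. Deploy in 1; Plan in 1; Research in 2; Refactor in 2) or 2 (e.g. Research -> 3; Plan -> 2; Refactor -> 1; Deploy -> 1).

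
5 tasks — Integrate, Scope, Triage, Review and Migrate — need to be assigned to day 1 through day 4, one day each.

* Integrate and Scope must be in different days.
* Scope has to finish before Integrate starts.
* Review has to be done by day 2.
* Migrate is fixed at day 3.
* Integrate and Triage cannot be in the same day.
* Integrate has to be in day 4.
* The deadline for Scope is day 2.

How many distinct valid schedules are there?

12

Splitting on Scope: it can be day 1 (6), day 2 (6). Listing each branch's schedules as (Integrate, Triage, Review, Migrate) by day number:
Scope=day 1: (4,1,1,3) (4,1,2,3) (4,2,1,3) (4,2,2,3) (4,3,1,3) (4,3,2,3) — 6.
Scope=day 2: (4,1,1,3) (4,1,2,3) (4,2,1,3) (4,2,2,3) (4,3,1,3) (4,3,2,3) — 6.
Summing: 6 + 6 = 12.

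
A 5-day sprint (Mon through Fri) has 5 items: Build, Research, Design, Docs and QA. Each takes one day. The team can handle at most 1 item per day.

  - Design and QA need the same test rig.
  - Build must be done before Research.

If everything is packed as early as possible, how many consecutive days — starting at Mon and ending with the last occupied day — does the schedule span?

The precedence chain requires at least 2 distinct days.
With at most 1 per day and 5 work items, at least 5 days are needed.
5 works (last occupied day: Fri): for example Build -> Mon; QA -> Fri; Research -> Tue; Design -> Wed; Docs -> Thu.

5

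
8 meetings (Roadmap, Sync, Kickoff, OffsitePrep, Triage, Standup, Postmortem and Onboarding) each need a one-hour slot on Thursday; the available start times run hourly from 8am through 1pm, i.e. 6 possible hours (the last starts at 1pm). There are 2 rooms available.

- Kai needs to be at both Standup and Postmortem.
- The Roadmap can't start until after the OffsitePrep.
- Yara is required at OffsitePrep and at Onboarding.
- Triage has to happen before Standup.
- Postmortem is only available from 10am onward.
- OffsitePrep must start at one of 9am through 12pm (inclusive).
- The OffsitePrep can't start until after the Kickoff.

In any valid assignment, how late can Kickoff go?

Downstream work caps Kickoff at 11am.
Kickoff at 11am is achievable: Triage=8am, OffsitePrep=12pm, Onboarding=9am, Standup=9am, Postmortem=10am, Sync=8am, Kickoff=11am, Roadmap=1pm.

11am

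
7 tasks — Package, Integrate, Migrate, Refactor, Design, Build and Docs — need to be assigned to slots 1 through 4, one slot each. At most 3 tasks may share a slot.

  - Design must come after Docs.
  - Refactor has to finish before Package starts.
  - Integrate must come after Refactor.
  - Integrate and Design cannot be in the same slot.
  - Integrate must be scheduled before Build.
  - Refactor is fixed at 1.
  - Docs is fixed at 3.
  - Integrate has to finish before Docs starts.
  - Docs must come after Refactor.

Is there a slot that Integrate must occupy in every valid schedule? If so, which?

Refactor is fixed at 1 and must come before Integrate, so Integrate is at least 2.
Docs is fixed at 3 and must come after Integrate, so Integrate is at most 2.
So Integrate must be 2.

2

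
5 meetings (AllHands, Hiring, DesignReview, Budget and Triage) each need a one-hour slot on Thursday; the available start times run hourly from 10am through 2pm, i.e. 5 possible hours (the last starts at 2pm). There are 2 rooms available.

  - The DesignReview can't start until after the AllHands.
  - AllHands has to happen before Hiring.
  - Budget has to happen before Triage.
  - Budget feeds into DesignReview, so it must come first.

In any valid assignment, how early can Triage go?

Precedence pushes Triage to at least 11am.
Triage at 11am is achievable: Budget in 10am; AllHands in 10am; Triage in 11am; DesignReview in 11am; Hiring in 12pm.

11am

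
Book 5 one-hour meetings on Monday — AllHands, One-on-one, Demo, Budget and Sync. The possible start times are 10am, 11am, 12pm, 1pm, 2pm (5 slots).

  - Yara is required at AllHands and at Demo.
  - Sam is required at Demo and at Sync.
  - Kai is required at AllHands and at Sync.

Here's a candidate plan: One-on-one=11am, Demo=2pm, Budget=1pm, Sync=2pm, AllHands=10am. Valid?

Invalid. Sam is required at Demo and at Sync.

Kai is required at AllHands and at Sync — holds.
Sam is required at Demo and at Sync — violated.
Yara is required at AllHands and at Demo — holds.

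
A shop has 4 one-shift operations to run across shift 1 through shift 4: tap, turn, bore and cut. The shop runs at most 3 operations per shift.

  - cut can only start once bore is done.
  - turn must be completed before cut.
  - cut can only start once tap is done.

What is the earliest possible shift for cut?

Precedence pushes cut to at least shift 2.
cut at shift 2 is achievable: cut -> shift 2; tap -> shift 1; turn -> shift 1; bore -> shift 1.

shift 2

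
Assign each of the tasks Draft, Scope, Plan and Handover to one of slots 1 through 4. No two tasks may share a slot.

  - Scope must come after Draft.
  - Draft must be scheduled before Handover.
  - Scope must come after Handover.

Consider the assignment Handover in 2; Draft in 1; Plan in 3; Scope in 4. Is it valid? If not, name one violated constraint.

Yes

No two tasks may share a slot — holds.
Scope must come after Handover — holds.
Draft must be scheduled before Handover — holds.
Scope must come after Draft — holds.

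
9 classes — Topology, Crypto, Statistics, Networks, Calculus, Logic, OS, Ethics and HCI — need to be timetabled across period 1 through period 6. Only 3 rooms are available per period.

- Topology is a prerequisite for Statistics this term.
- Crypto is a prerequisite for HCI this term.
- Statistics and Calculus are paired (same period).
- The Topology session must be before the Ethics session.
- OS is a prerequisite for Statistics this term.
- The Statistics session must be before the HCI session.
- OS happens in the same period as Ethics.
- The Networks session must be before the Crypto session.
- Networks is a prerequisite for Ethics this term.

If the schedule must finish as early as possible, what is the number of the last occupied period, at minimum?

period 4

The precedence chain requires at least 4 distinct periods.
With at most 3 per period and 9 classes, at least 3 periods are needed.
4 works (last occupied period: period 4): for example Logic in period 1, Topology in period 1, Crypto in period 2, Networks in period 1, HCI in period 4, Ethics in period 2, Statistics in period 3, Calculus in period 3, OS in period 2.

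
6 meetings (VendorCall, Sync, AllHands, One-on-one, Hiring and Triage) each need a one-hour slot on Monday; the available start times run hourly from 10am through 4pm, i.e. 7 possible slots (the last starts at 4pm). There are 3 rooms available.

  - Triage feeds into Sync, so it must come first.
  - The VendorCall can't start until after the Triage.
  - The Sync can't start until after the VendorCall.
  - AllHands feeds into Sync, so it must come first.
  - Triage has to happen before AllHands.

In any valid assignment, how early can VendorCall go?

11am

Precedence pushes VendorCall to at least 11am; downstream work caps VendorCall at 3pm.
VendorCall at 11am is achievable: AllHands in 11am, VendorCall in 11am, Triage in 10am, One-on-one in 10am, Sync in 12pm, Hiring in 10am.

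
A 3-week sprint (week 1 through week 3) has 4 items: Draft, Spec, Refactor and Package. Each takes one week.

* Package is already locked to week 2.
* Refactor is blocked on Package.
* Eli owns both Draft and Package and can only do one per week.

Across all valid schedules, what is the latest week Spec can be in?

Spec at week 3 is achievable: Refactor in week 3, Draft in week 1, Spec in week 3, Package in week 2.

week 3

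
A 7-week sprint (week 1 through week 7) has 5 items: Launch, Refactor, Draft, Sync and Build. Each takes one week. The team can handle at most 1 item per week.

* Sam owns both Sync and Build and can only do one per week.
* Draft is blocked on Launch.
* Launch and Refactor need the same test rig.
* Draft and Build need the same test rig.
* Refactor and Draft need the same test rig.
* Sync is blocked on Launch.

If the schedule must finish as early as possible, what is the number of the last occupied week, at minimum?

The precedence chain requires at least 2 distinct weeks.
With at most 1 per week and 5 tasks, at least 5 weeks are needed.
5 works (last occupied week: week 5): for example Draft=week 2; Refactor=week 4; Build=week 5; Sync=week 3; Launch=week 1.

5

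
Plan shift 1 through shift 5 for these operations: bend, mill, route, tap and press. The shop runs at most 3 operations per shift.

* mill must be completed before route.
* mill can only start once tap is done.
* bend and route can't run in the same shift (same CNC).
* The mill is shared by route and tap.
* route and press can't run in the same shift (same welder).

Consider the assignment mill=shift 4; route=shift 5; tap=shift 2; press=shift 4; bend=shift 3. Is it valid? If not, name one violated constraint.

mill must be completed before route — holds.
mill can only start once tap is done — holds.
The shop runs at most 3 operations per shift — holds.
bend and route can't run in the same shift (same CNC) — holds.
The mill is shared by route and tap — holds.
route and press can't run in the same shift (same welder) — holds.

Yes, all constraints hold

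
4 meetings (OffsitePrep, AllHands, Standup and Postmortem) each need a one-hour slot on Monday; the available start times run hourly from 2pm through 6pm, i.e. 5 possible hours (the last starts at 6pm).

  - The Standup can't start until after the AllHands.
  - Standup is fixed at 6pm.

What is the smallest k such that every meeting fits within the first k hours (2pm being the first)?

5

The precedence chain requires at least 2 distinct hours.
Standup can't be placed before 6pm — that is hour 5 counting from 2pm — so the schedule must run through at least 5 hours.
5 works (last occupied hour: 6pm): for example Postmortem=2pm, Standup=6pm, AllHands=2pm, OffsitePrep=2pm.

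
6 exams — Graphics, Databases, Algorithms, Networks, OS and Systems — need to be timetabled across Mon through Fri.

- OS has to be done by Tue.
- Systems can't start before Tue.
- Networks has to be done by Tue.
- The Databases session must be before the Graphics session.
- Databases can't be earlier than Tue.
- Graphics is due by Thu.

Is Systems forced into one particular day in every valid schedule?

No

Systems can be Tue (e.g. Systems in Tue; Networks in Mon; Graphics in Wed; OS in Mon; Algorithms in Mon; Databases in Tue) or Wed (e.g. Algorithms=Mon; Systems=Wed; Networks=Mon; OS=Mon; Graphics=Wed; Databases=Tue).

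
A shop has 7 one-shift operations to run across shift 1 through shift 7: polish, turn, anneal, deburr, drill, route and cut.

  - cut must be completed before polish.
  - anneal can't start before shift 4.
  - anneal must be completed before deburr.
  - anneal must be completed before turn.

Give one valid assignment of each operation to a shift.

drill in shift 1; cut in shift 1; polish in shift 2; anneal in shift 4; turn in shift 5; deburr in shift 5; route in shift 1

Checking: anneal(shift 4) before turn(shift 5); anneal(shift 4) before deburr(shift 5); cut(shift 1) before polish(shift 2); anneal=shift 4 in [shift 4,shift 7].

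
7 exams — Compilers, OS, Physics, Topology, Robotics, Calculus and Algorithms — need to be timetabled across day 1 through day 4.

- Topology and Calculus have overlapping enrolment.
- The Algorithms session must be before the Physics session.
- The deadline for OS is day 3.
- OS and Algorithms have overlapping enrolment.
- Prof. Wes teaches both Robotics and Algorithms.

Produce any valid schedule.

Physics in day 3, Topology in day 1, Calculus in day 2, Compilers in day 1, Robotics in day 1, OS in day 1, Algorithms in day 2

Checking: Algorithms(day 2) before Physics(day 3); Topology(day 1) != Calculus(day 2); OS(day 1) != Algorithms(day 2); Robotics(day 1) != Algorithms(day 2); OS=day 1 in [day 1,day 3].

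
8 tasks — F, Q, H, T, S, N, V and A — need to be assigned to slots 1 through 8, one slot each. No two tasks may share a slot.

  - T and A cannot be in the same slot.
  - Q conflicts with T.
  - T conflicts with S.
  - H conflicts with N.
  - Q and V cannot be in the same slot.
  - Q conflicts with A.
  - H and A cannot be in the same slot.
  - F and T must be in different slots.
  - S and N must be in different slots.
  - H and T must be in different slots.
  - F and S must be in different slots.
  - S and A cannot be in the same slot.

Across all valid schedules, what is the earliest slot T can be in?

1

T at 1 is achievable: N in 6; S in 5; A in 8; T in 1; H in 4; Q in 3; V in 7; F in 2.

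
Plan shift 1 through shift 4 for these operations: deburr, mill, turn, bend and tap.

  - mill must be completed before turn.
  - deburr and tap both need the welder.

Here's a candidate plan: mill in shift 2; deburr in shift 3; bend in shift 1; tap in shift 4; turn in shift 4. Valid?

Yes, all constraints hold

deburr and tap both need the welder — holds.
mill must be completed before turn — holds.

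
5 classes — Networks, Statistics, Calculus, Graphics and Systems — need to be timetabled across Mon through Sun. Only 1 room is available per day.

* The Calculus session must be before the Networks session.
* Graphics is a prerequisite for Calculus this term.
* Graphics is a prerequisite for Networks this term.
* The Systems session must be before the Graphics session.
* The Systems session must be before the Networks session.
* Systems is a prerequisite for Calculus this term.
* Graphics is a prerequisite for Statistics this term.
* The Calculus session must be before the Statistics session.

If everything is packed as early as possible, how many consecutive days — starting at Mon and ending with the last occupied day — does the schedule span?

5

The precedence chain requires at least 4 distinct days.
With at most 1 per day and 5 classes, at least 5 days are needed.
5 works (last occupied day: Fri): for example Statistics -> Fri; Calculus -> Wed; Networks -> Thu; Graphics -> Tue; Systems -> Mon.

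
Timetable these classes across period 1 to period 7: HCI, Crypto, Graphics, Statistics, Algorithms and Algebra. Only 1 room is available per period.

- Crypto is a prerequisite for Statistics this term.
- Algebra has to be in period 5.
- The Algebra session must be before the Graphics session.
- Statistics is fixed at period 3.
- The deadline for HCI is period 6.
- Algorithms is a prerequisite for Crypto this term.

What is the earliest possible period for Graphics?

Precedence pushes Graphics to at least period 6.
Graphics at period 6 is achievable: Graphics in period 6; Crypto in period 2; Algorithms in period 1; Statistics in period 3; HCI in period 4; Algebra in period 5.

period 6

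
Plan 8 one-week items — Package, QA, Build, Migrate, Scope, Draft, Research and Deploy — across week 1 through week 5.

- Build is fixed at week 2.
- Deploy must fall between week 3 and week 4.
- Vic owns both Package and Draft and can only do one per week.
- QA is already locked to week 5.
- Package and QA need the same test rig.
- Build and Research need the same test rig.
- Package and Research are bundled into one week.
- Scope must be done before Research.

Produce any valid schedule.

QA in week 5, Build in week 2, Package in week 3, Scope in week 1, Migrate in week 1, Draft in week 1, Research in week 3, Deploy in week 3

Checking: Scope(week 1) before Research(week 3); Package(week 3) != QA(week 5); Package(week 3) != Draft(week 1); Build(week 2) != Research(week 3); Package = Research = week 3; Deploy=week 3 in [week 3,week 4]; QA=week 5 in [week 5,week 5]; Build=week 2 in [week 2,week 2].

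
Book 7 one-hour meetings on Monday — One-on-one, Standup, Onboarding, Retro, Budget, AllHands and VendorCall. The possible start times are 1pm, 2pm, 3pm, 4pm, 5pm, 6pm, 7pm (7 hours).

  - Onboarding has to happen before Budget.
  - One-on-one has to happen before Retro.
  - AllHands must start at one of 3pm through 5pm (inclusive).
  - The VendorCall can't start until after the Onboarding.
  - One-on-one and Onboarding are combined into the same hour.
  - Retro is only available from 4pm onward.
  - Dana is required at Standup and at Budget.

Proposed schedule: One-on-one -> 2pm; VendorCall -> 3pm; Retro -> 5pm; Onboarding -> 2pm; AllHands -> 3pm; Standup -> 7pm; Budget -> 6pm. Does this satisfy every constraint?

Yes, all constraints hold

One-on-one has to happen before Retro — holds.
Dana is required at Standup and at Budget — holds.
One-on-one and Onboarding are combined into the same hour — holds.
The VendorCall can't start until after the Onboarding — holds.
Retro is only available from 4pm onward — holds.
Onboarding has to happen before Budget — holds.
AllHands must start at one of 3pm through 5pm (inclusive) — holds.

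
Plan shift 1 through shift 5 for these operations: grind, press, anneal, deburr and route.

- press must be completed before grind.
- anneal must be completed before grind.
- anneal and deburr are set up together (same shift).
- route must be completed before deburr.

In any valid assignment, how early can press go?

Downstream work caps press at shift 4.
press at shift 1 is achievable: grind in shift 3; deburr in shift 2; route in shift 1; press in shift 1; anneal in shift 2.

shift 1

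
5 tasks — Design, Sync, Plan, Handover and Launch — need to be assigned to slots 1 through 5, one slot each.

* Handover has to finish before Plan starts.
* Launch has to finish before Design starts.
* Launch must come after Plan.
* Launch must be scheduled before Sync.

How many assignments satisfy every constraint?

7

Splitting on Design: it can be 4 (2), 5 (5). Listing each branch's schedules as (Sync, Plan, Handover, Launch):
Design=4: (4,2,1,3) (5,2,1,3) — 2.
Design=5: (4,2,1,3) (5,2,1,3) (5,2,1,4) (5,3,1,4) (5,3,2,4) — 5.
Summing: 2 + 5 = 7.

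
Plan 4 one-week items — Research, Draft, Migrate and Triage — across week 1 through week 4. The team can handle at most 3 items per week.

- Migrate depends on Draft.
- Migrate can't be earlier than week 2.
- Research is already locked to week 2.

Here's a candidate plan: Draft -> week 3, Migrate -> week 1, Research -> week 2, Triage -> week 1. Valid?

Research is already locked to week 2 — holds.
Migrate can't be earlier than week 2 — violated.
The team can handle at most 3 items per week — holds.
Migrate depends on Draft — violated.

No — it violates: Migrate depends on Draft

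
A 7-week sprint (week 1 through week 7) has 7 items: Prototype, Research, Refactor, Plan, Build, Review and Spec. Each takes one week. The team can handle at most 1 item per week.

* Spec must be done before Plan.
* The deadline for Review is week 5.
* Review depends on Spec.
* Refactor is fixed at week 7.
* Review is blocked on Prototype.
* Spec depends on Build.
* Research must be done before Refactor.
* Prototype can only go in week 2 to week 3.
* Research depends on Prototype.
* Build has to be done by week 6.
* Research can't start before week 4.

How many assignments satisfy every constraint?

Splitting on Prototype: it can be week 2 (4), week 3 (4). Listing each branch's schedules as (Research, Refactor, Plan, Build, Review, Spec) by week number:
Prototype=week 2: (4,7,6,1,5,3) (5,7,6,1,4,3) (6,7,4,1,5,3) (6,7,5,1,4,3) — 4.
Prototype=week 3: (4,7,6,1,5,2) (5,7,6,1,4,2) (6,7,4,1,5,2) (6,7,5,1,4,2) — 4.
Summing: 4 + 4 = 8.

8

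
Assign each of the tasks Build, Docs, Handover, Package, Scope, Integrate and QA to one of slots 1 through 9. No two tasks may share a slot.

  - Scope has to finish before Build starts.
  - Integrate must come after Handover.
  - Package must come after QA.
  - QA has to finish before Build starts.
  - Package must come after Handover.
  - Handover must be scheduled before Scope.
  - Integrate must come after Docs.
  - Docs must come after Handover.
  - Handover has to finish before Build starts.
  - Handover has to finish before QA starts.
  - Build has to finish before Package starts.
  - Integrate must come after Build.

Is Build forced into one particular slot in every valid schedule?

Build can be 4 (e.g. QA -> 2; Handover -> 1; Build -> 4; Docs -> 6; Integrate -> 7; Scope -> 3; Package -> 5) or 5 (e.g. Build=5; Package=6; QA=2; Docs=3; Handover=1; Scope=4; Integrate=7).

No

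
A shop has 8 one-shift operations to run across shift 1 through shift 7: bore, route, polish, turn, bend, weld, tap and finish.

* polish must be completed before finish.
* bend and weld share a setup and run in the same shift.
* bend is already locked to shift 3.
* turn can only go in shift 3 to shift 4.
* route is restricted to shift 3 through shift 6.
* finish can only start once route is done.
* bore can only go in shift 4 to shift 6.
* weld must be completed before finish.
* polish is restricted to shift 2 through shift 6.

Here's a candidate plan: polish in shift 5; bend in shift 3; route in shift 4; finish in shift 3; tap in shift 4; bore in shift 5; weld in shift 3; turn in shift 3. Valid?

No. polish must be completed before finish is not satisfied.

finish can only start once route is done — violated.
turn can only go in shift 3 to shift 4 — holds.
polish must be completed before finish — violated.
polish is restricted to shift 2 through shift 6 — holds.
route is restricted to shift 3 through shift 6 — holds.
bend and weld share a setup and run in the same shift — holds.
weld must be completed before finish — violated.
bend is already locked to shift 3 — holds.
bore can only go in shift 4 to shift 6 — holds.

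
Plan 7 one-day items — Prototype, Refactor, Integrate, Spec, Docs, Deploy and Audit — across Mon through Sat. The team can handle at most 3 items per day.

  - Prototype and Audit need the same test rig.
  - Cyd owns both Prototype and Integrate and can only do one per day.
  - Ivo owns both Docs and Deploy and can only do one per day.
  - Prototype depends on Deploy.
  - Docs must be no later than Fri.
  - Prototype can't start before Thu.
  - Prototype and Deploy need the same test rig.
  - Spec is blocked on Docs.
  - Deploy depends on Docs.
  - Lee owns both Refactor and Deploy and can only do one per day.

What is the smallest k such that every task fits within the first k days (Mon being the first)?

The precedence chain requires at least 3 distinct days.
With at most 3 per day and 7 tasks, at least 3 days are needed.
Prototype can't be placed before Thu — that is day 4 counting from Mon — so the schedule must run through at least 4 days.
4 works (last occupied day: Thu): for example Docs in Mon; Spec in Tue; Integrate in Mon; Prototype in Thu; Deploy in Tue; Audit in Tue; Refactor in Mon.

4 days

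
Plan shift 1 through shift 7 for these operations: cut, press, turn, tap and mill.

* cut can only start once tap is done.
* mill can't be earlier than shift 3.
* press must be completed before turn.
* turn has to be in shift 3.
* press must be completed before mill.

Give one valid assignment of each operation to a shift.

tap=shift 1; press=shift 1; turn=shift 3; cut=shift 2; mill=shift 3

Checking: tap(shift 1) before cut(shift 2); press(shift 1) before mill(shift 3); press(shift 1) before turn(shift 3); turn=shift 3 in [shift 3,shift 3]; mill=shift 3 in [shift 3,shift 7].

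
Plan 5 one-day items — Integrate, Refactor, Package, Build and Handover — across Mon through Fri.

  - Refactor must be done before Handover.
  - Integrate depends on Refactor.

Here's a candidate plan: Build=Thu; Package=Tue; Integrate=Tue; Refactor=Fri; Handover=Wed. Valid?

Integrate depends on Refactor — violated.
Refactor must be done before Handover — violated.

No — it violates: Integrate depends on Refactor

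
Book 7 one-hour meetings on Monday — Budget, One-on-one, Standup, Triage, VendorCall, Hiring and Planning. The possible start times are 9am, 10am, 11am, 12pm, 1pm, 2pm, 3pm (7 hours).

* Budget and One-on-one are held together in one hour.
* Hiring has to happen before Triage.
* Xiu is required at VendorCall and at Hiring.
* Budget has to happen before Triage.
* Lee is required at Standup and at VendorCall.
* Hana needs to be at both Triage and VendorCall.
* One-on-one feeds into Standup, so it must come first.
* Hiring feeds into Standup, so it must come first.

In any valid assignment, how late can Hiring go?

Downstream work caps Hiring at 2pm.
Hiring at 2pm is achievable: Hiring in 2pm, Budget in 9am, Triage in 3pm, VendorCall in 9am, One-on-one in 9am, Standup in 3pm, Planning in 9am.

2pm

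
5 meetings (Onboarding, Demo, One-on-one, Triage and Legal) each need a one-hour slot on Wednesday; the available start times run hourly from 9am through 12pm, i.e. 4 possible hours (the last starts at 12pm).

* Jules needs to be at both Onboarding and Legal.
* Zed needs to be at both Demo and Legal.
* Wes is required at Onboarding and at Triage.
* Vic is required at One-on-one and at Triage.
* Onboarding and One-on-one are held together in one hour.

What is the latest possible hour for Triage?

12pm

Triage at 12pm is achievable: One-on-one in 9am, Triage in 12pm, Legal in 10am, Onboarding in 9am, Demo in 9am.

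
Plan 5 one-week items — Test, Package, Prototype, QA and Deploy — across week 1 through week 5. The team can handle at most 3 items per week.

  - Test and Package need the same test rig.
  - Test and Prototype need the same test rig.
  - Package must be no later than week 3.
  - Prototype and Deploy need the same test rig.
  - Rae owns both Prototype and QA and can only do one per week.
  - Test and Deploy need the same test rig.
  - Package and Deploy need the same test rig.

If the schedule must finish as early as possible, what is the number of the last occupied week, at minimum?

3

With at most 3 per week and 5 tasks, at least 2 weeks are needed.
Could 2 weeks be enough, i.e. nothing placed later than week 2? No: Test, Package and Deploy must all be in different weeks (Test/Package can't share; Test/Deploy can't share; Package/Deploy can't share), but only 2 weeks are available: 3 tasks can't fit in 2 distinct weeks.
So 2 weeks is not enough.
3 works (last occupied week: week 3): for example Prototype in week 2, Package in week 2, Test in week 1, QA in week 1, Deploy in week 3.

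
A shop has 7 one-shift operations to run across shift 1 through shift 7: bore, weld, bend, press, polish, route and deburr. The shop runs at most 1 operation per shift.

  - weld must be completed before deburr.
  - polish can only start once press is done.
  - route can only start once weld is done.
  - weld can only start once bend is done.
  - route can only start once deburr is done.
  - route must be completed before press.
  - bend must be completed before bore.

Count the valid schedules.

Splitting on weld: it can be shift 2 (5), shift 3 (1). Listing each branch's schedules as (bore, bend, press, polish, route, deburr) by shift number:
weld=shift 2: (3,1,6,7,5,4) (4,1,6,7,5,3) (5,1,6,7,4,3) (6,1,5,7,4,3) (7,1,5,6,4,3) — 5.
weld=shift 3: (2,1,6,7,5,4) — 1.
Summing: 5 + 1 = 6.

6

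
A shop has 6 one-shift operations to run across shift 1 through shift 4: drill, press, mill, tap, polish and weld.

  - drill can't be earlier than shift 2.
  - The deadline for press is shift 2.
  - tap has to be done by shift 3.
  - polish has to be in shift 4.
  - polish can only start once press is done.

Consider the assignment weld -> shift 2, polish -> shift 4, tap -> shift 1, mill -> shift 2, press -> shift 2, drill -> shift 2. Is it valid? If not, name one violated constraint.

Valid

polish can only start once press is done — holds.
drill can't be earlier than shift 2 — holds.
polish has to be in shift 4 — holds.
The deadline for press is shift 2 — holds.
tap has to be done by shift 3 — holds.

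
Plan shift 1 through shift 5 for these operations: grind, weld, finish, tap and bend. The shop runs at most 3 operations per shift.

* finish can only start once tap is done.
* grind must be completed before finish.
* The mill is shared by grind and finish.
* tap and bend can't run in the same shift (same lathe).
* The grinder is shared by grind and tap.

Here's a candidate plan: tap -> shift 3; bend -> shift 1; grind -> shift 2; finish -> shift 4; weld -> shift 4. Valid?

The shop runs at most 3 operations per shift — holds.
The mill is shared by grind and finish — holds.
The grinder is shared by grind and tap — holds.
tap and bend can't run in the same shift (same lathe) — holds.
finish can only start once tap is done — holds.
grind must be completed before finish — holds.

Yes, all constraints hold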